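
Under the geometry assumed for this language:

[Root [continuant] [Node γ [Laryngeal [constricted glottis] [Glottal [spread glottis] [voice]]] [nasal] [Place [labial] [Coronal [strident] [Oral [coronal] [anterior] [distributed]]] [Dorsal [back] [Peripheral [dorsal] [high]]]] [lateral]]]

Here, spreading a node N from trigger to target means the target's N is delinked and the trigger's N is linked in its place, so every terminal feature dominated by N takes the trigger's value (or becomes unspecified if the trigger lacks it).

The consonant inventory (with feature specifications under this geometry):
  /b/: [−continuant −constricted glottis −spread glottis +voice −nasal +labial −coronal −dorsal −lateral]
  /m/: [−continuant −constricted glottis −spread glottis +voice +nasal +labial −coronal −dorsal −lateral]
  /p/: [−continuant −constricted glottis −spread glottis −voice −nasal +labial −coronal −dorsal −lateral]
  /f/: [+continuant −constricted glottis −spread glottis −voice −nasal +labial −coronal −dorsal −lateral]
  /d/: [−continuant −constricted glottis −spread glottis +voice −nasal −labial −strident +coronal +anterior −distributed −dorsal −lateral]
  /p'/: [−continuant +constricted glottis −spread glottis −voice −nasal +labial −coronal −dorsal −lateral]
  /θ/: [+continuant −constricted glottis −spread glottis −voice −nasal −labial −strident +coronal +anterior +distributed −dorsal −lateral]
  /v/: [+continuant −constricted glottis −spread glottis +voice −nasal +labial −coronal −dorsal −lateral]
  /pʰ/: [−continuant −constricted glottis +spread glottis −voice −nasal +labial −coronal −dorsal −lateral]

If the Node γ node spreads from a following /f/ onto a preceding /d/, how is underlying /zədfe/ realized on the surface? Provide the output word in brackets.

[zəpfe]

Terminals under Node γ in this geometry: [constricted glottis], [spread glottis], [voice], [nasal], [labial], [strident], [coronal], [anterior], [distributed], [back], [dorsal], [high], [lateral].
The target acquires /f/'s values for everything under Node γ — [−constricted glottis], [−spread glottis], [−voice], [−nasal], [+labial], [−coronal], [−dorsal], [−lateral] — while keeping its own [continuant].
Among the inventory, only /p/ has exactly this specification, giving the surface form [zəpfe].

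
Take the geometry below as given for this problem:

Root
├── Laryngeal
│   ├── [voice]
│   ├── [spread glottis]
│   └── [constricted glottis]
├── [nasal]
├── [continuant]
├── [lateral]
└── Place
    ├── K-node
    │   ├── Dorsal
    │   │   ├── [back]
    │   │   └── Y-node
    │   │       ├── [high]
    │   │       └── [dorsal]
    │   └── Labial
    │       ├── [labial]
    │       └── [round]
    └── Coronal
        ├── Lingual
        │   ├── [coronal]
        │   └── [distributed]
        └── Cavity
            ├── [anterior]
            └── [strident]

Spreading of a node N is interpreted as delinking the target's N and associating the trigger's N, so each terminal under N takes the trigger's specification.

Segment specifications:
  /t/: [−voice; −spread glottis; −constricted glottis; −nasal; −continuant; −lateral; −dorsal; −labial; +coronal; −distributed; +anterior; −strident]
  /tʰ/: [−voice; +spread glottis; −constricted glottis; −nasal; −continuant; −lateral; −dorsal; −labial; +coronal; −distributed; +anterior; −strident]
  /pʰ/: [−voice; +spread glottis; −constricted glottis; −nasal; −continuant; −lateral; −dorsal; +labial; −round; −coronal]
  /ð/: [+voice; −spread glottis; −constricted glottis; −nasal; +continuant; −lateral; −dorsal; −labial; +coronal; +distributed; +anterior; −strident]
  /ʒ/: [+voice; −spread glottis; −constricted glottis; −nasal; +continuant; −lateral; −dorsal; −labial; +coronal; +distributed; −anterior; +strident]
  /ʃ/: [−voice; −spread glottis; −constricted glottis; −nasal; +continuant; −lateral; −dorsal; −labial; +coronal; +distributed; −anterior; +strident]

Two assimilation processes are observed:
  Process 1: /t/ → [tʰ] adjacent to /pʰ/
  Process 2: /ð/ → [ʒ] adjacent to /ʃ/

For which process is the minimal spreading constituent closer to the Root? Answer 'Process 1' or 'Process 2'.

Process 1

Process 1 alters [spread glottis]; the lowest dominating node is [spread glottis] (depth 2 from Root).
Process 2: the features that change are [anterior], [strident]; the minimal node is Cavity (depth 3).
Depth 2 < depth 3; Process 1 involves the structurally higher constituent [spread glottis].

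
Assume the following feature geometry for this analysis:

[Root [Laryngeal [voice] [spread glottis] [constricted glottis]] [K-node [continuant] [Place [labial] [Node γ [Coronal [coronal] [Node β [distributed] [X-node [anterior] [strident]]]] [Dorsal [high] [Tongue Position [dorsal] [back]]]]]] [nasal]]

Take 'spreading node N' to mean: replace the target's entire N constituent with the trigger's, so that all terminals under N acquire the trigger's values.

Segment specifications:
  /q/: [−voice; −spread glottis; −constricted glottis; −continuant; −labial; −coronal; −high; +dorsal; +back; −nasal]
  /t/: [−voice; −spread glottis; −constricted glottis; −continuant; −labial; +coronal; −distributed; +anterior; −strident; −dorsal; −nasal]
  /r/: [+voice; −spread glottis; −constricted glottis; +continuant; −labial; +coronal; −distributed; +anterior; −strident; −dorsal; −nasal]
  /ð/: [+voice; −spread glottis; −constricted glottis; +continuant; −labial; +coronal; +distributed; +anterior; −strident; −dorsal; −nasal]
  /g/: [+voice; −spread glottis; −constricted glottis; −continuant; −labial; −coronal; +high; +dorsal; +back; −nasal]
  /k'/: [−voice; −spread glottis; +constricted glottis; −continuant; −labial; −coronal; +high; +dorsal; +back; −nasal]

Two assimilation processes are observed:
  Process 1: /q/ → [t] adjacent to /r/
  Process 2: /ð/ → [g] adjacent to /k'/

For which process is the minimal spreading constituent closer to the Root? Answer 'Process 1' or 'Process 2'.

Process 2

Process 1: the features that change are [coronal], [anterior], [distributed], [strident], [dorsal], [high], [back]; the minimal node is Node γ (depth 3).
In Process 2, [continuant], [coronal], [anterior], [distributed], [strident], [dorsal], [high], [back] change, so the minimal spreading node is K-node at depth 1.
K-node is closer to Root than Node γ, so Process 2 spreads the higher node.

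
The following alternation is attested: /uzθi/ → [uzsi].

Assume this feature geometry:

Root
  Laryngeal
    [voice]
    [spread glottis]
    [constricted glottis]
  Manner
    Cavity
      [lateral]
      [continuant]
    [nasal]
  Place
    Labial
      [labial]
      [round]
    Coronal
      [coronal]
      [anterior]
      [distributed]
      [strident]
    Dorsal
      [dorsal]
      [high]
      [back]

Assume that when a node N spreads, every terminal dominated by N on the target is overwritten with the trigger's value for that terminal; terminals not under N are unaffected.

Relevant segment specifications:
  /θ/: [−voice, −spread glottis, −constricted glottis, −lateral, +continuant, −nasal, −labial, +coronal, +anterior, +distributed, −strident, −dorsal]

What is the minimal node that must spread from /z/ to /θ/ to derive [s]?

Coronal

Feature comparison: [distributed], [strident] differ between /θ/ and [s]; the remaining terminals match.
The smallest constituent containing every changed terminal is Coronal — each of its daughters lacks at least one of the affected features.
Delinking /θ/'s Coronal and associating /z/'s Coronal gives precisely the feature bundle of [s].
[voice], a feature on which the two segments disagree outside Coronal, is unchanged — nothing dominating it spread, and Coronal is the minimal sufficient constituent.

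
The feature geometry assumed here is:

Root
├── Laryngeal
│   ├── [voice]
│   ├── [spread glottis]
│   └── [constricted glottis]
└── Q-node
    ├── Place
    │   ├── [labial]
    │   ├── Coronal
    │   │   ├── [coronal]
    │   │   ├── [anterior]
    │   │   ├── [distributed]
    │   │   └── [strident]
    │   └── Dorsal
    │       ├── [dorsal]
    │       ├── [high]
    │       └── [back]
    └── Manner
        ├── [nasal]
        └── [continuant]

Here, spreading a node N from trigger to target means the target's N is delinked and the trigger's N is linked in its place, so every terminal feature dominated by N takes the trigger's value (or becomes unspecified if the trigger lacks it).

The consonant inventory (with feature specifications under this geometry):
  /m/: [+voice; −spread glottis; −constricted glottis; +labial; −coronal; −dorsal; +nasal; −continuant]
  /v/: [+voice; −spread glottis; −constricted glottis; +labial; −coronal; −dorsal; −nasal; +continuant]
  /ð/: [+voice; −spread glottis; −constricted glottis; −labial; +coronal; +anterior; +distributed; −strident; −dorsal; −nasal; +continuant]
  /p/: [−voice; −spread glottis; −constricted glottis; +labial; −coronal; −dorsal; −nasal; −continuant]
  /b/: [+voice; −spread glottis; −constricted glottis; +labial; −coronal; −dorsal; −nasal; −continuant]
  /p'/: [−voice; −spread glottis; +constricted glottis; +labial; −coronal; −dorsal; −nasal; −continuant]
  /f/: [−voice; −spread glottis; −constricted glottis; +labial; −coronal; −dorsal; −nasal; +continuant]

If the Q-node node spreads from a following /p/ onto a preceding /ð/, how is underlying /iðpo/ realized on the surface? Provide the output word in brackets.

[ibpo]

Q-node immediately or transitively dominates [labial], [coronal], [anterior], [distributed], [strident], [dorsal], [high], [back], [nasal], [continuant].
Spreading Q-node from /p/ onto /ð/ replaces those values with /p/'s: [+labial], [−coronal], [−dorsal], [−nasal], [−continuant]. Features outside Q-node ([voice], [spread glottis], [constricted glottis]) stay as in /ð/.
The resulting bundle matches /b/ in the inventory; substituting it for /ð/ gives [ibpo].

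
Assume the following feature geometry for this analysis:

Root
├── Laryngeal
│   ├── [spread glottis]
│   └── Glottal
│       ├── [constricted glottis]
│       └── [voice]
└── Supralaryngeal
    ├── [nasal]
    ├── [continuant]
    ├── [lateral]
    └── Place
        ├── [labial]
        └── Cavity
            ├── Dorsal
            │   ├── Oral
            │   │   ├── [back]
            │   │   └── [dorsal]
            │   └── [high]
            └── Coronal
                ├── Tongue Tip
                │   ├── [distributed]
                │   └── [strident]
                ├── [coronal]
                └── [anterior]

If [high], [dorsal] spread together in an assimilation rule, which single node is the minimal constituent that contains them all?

[high] lies under Dorsal (below Supralaryngeal).
[dorsal] lies under Oral (below Supralaryngeal).
Dorsal is the lowest common ancestor — every listed feature sits under it, and no single subconstituent of Dorsal covers them all.

Dorsal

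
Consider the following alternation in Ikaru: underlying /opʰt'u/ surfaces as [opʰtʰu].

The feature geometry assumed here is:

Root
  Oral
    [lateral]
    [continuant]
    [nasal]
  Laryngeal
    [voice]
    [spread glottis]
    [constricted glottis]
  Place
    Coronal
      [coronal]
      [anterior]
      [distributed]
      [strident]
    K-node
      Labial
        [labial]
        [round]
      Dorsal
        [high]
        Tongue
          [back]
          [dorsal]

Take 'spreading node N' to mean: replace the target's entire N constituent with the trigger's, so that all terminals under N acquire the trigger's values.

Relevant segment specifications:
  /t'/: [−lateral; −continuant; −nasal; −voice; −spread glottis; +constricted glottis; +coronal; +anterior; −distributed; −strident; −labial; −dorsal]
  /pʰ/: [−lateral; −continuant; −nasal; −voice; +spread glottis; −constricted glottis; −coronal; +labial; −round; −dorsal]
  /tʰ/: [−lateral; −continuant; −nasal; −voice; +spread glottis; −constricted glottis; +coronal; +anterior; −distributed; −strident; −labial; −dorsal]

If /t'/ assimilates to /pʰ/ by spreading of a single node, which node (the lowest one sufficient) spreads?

Laryngeal

/t'/ and [tʰ] differ in [spread glottis], [constricted glottis]; every other specified feature is identical.
Tracing each changed feature up the tree, the paths first meet at Laryngeal; any lower node misses at least one of them.
Delinking /t'/'s Laryngeal and associating /pʰ/'s Laryngeal gives precisely the feature bundle of [tʰ].
Had Root spread, [labial], [coronal] would have taken /pʰ/'s values; they stay as in /t'/, confirming the spreading constituent is exactly Laryngeal.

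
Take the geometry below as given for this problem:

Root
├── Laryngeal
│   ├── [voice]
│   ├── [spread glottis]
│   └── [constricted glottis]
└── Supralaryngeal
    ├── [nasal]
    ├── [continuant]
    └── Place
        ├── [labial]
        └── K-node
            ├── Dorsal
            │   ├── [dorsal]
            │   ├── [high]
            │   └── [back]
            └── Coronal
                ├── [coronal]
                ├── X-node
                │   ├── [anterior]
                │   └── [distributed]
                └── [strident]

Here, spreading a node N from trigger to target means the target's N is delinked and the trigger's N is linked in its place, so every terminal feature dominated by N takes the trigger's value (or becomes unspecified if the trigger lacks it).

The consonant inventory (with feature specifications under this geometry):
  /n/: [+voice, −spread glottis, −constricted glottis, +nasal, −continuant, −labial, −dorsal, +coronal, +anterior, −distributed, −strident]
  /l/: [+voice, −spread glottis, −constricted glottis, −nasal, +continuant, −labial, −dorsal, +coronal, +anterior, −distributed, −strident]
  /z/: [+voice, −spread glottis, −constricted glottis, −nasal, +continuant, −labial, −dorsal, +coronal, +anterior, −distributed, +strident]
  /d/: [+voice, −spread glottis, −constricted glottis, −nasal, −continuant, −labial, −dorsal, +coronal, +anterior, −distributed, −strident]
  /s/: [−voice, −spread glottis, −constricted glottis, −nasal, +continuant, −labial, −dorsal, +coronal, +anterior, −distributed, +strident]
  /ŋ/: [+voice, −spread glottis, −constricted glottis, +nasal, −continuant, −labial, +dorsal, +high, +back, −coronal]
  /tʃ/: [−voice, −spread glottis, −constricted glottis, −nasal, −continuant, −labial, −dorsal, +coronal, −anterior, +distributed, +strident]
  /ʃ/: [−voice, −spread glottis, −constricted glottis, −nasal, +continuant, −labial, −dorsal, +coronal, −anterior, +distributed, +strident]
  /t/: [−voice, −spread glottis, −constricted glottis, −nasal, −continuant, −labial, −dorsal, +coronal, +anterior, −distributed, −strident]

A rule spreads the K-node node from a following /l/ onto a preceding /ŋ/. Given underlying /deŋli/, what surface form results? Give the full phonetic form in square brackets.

The K-node node dominates the terminals [dorsal], [high], [back], [coronal], [anterior], [distributed], [strident].
After delinking /ŋ/'s K-node and linking /l/'s, the affected terminals become [−dorsal], [+coronal], [+anterior], [−distributed], [−strident]; [voice], [spread glottis], [constricted glottis], … (outside K-node) are retained from /ŋ/.
The resulting bundle matches /n/ in the inventory; substituting it for /ŋ/ gives [denli].

[denli]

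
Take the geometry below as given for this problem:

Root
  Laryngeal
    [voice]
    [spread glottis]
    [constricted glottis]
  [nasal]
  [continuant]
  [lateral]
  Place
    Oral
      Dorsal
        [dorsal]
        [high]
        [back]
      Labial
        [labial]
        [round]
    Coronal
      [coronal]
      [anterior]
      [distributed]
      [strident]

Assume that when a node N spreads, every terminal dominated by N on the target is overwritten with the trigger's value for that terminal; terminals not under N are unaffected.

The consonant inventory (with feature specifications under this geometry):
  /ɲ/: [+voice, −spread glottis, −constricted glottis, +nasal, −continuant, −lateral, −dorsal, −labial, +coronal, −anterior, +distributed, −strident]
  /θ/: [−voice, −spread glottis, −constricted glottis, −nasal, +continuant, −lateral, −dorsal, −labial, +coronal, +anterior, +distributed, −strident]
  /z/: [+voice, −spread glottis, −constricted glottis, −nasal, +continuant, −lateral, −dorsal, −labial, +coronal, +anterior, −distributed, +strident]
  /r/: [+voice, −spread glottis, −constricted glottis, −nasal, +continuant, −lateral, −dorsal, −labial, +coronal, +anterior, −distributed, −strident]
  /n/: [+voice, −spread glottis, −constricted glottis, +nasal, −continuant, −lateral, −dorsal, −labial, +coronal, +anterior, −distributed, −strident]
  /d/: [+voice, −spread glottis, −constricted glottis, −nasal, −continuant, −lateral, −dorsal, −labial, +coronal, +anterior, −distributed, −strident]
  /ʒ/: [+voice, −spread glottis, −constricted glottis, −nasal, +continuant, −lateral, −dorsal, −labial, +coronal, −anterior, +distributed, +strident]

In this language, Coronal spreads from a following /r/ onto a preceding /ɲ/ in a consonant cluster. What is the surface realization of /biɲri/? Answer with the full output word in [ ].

[binri]

Terminals under Coronal in this geometry: [coronal], [anterior], [distributed], [strident].
After delinking /ɲ/'s Coronal and linking /r/'s, the affected terminals become [+coronal], [+anterior], [−distributed], [−strident]; [voice], [spread glottis], [constricted glottis], … (outside Coronal) are retained from /ɲ/.
This feature bundle is that of [n], so /biɲri/ surfaces as [binri].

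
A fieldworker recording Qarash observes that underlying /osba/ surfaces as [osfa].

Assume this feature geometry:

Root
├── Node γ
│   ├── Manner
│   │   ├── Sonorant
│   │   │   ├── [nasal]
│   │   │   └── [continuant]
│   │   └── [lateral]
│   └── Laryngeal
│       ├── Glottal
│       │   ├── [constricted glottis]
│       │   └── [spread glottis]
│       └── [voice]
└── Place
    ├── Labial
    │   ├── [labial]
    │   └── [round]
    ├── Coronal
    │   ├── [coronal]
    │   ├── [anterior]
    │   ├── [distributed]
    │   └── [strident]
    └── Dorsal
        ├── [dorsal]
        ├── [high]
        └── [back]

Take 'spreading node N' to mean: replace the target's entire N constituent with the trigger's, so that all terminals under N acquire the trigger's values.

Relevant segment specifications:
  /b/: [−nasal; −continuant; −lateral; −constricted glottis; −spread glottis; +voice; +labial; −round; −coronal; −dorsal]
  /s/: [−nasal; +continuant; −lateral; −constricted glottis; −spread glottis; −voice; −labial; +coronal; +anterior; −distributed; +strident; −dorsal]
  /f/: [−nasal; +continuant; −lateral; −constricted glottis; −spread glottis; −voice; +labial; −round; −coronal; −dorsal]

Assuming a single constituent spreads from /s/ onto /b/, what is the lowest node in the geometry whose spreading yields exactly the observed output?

/b/ and [f] differ in [voice], [continuant]; every other specified feature is identical.
In this geometry the lowest node dominating all of them is Node γ: every daughter of Node γ dominates only a proper subset, so no lower node suffices.
Spreading Node γ from /s/ overwrites each of those terminals with /s/'s values, yielding exactly [f].
Since [labial], [coronal] are preserved even though /s/ disagrees there, no node above Node γ spread.

Node γ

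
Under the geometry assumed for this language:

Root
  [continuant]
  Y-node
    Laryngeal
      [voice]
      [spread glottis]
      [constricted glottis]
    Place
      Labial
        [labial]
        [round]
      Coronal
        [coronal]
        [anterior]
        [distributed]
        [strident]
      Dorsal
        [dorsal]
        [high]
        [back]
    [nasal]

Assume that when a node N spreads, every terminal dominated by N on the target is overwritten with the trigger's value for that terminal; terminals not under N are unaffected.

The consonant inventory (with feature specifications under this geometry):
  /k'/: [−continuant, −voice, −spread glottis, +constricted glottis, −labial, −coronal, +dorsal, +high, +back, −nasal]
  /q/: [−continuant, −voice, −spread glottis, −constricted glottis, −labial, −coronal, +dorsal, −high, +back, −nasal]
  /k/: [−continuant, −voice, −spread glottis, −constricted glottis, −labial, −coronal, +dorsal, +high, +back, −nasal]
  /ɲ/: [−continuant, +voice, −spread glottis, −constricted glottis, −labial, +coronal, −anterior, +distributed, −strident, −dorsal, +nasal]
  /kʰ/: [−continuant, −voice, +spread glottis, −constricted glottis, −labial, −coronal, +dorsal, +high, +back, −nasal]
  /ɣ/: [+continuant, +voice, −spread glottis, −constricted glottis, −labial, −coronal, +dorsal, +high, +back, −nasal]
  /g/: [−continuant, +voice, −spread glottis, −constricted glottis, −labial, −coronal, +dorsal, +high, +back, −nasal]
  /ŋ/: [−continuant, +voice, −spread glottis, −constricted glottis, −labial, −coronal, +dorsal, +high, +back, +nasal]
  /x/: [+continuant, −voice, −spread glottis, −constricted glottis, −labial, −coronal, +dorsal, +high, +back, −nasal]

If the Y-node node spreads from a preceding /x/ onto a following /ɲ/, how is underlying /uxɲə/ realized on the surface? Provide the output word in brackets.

The Y-node node dominates the terminals [voice], [spread glottis], [constricted glottis], [labial], [round], [coronal], [anterior], [distributed], [strident], [dorsal], [high], [back], [nasal].
The target acquires /x/'s values for everything under Y-node — [−voice], [−spread glottis], [−constricted glottis], [−labial], [−coronal], [+dorsal], [+high], [+back], [−nasal] — while keeping its own [continuant].
The resulting bundle matches /k/ in the inventory; substituting it for /ɲ/ gives [uxkə].

[uxkə]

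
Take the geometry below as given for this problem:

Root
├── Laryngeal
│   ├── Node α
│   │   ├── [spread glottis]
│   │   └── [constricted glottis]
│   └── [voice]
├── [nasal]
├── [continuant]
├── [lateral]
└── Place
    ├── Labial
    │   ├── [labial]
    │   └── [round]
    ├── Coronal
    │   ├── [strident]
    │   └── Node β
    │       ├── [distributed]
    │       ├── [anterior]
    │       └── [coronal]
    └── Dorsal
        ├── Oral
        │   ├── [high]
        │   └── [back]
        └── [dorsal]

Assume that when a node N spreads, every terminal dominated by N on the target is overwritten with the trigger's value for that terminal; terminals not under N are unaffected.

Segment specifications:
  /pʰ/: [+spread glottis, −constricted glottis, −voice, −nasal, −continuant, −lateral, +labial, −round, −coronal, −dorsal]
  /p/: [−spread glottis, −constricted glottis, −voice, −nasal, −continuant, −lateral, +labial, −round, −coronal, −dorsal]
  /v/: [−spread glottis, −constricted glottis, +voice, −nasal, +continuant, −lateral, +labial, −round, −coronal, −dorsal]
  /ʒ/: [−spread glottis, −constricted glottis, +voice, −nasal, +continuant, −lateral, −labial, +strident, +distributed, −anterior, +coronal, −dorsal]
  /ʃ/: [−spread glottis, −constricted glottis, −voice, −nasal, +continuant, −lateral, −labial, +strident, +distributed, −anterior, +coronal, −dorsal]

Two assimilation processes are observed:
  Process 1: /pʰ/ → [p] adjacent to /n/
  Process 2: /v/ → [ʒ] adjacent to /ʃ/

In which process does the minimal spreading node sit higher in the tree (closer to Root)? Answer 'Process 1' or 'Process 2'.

Process 2

Process 1: the feature that changes is [spread glottis]; the minimal node is [spread glottis] (depth 3).
In Process 2, [labial], [round], [coronal], [anterior], [distributed], [strident] change, so the minimal spreading node is Place at depth 1.
Depth 1 < depth 3; Process 2 involves the structurally higher constituent Place.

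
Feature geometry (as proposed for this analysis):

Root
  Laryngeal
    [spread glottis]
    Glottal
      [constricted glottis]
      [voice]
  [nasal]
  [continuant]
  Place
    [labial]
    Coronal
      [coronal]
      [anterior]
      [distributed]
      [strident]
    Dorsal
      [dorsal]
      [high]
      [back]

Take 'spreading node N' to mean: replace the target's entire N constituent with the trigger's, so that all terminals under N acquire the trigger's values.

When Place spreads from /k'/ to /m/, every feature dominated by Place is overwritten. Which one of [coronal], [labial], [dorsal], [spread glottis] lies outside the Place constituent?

Under this geometry, Place contains [labial], [coronal], [anterior], [distributed], [strident], [dorsal], [high], [back].
[dorsal], [coronal], [labial] all lie under Place, so they are overwritten when Place spreads.
[spread glottis] is not within the Place subtree (it hangs from Laryngeal), so /m/'s [spread glottis] value survives.

[spread glottis]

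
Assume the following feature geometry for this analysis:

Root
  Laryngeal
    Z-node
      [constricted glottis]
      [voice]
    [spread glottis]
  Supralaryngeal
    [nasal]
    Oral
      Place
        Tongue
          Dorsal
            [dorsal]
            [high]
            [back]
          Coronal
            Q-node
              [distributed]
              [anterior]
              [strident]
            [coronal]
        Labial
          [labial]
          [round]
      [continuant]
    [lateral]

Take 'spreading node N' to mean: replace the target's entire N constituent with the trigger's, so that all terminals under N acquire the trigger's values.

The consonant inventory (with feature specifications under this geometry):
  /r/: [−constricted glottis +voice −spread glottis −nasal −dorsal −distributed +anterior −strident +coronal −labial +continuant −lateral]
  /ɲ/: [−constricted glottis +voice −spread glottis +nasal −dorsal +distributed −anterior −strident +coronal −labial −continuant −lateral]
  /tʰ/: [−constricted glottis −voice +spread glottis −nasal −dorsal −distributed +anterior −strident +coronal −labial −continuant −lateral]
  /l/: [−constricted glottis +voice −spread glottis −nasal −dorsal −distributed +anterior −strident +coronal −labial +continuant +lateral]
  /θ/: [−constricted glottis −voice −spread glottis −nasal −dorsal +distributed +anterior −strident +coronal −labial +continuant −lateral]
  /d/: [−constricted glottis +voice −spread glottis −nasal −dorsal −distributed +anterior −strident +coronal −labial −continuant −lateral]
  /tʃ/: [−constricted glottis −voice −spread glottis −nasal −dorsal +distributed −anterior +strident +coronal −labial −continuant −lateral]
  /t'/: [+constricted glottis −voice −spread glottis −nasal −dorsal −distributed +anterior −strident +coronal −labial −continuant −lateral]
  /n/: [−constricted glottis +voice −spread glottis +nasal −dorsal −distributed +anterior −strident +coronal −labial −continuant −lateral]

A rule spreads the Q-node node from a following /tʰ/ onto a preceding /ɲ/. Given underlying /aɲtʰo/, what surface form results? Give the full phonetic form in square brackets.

The Q-node node dominates the terminals [distributed], [anterior], [strident].
Spreading Q-node from /tʰ/ onto /ɲ/ replaces those values with /tʰ/'s: [−distributed], [+anterior], [−strident]. Features outside Q-node ([constricted glottis], [voice], [spread glottis], …) stay as in /ɲ/.
The resulting bundle matches /n/ in the inventory; substituting it for /ɲ/ gives [antʰo].

[antʰo]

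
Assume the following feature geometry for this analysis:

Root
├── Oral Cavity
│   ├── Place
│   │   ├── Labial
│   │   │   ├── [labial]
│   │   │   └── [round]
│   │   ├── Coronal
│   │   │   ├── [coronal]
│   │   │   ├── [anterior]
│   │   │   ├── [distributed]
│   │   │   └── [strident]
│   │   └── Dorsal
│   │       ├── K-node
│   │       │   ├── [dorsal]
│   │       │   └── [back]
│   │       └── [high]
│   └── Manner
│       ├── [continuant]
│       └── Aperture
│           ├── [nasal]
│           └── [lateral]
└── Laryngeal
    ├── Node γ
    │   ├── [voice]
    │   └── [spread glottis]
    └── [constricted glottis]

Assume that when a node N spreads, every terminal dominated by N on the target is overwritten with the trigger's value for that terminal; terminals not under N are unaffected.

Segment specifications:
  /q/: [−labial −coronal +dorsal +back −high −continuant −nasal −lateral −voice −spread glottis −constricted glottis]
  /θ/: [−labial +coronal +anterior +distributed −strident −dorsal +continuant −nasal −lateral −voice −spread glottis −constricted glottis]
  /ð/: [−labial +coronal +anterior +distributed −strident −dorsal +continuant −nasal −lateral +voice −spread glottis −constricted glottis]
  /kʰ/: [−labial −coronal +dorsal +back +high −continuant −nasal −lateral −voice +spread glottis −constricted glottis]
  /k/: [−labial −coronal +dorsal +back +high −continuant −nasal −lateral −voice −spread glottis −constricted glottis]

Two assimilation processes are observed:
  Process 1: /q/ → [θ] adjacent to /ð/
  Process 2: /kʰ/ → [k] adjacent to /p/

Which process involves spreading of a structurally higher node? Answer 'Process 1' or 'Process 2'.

Process 1: the features that change are [continuant], [coronal], [anterior], [distributed], [strident], [dorsal], [high], [back]; the minimal node is Oral Cavity (depth 1).
Process 2 alters [spread glottis]; the lowest dominating node is [spread glottis] (depth 3 from Root).
Oral Cavity (depth 1) sits above [spread glottis] (depth 3), making Process 1 the one with the higher spreading node.

Process 1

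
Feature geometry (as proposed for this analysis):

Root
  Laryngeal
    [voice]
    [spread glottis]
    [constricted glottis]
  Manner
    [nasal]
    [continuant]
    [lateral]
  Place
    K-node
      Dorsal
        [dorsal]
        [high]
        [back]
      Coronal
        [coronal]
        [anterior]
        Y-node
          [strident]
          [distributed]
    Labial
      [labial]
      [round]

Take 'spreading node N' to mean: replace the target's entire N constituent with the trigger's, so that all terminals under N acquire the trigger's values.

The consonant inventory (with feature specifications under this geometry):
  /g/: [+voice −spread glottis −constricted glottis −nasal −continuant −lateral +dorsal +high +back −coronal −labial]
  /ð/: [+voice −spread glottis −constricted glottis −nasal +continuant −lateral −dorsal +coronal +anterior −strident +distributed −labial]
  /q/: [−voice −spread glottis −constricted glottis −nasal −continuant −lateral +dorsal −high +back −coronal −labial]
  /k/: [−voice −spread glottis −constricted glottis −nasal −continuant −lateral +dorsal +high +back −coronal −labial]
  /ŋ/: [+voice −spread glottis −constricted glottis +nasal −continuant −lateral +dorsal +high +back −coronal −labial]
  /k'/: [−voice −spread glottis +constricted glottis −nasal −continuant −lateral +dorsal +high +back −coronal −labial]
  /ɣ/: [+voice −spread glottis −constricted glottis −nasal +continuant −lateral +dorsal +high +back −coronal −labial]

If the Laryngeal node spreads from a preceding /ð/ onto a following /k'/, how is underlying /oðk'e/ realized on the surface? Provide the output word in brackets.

Terminals under Laryngeal in this geometry: [voice], [spread glottis], [constricted glottis].
Spreading Laryngeal from /ð/ onto /k'/ replaces those values with /ð/'s: [+voice], [−spread glottis], [−constricted glottis]. Features outside Laryngeal ([nasal], [continuant], [lateral], …) stay as in /k'/.
The resulting bundle matches /g/ in the inventory; substituting it for /k'/ gives [oðge].

[oðge]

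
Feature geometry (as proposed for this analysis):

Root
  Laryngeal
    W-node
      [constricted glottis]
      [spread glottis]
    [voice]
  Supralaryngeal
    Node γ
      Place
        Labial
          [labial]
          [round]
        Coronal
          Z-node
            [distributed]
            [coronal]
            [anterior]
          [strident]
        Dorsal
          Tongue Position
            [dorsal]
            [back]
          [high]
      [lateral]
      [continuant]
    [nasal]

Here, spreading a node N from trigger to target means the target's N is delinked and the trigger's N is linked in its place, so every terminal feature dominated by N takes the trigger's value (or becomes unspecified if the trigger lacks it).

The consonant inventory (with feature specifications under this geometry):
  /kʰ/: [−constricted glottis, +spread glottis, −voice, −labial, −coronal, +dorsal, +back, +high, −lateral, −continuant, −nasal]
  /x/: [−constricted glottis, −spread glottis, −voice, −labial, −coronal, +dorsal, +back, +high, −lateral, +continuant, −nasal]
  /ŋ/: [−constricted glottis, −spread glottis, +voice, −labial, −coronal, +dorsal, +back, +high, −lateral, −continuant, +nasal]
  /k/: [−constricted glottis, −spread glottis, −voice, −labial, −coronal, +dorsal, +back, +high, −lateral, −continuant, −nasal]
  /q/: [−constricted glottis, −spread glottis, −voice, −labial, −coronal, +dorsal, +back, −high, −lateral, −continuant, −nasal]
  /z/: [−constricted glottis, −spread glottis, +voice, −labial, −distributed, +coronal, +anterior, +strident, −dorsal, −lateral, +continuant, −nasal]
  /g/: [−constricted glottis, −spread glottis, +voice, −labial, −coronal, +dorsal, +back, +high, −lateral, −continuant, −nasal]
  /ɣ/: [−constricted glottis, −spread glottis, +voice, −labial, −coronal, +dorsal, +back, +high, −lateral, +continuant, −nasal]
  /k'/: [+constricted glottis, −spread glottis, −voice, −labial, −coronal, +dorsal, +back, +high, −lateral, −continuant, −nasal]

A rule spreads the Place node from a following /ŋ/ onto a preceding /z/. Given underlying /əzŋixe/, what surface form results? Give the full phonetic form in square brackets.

[əɣŋixe]

Place immediately or transitively dominates [labial], [round], [distributed], [coronal], [anterior], [strident], [dorsal], [back], [high].
The target acquires /ŋ/'s values for everything under Place — [−labial], [−coronal], [+dorsal], [+back], [+high] — while keeping its own [constricted glottis], [spread glottis], [voice], ….
Among the inventory, only /ɣ/ has exactly this specification, giving the surface form [əɣŋixe].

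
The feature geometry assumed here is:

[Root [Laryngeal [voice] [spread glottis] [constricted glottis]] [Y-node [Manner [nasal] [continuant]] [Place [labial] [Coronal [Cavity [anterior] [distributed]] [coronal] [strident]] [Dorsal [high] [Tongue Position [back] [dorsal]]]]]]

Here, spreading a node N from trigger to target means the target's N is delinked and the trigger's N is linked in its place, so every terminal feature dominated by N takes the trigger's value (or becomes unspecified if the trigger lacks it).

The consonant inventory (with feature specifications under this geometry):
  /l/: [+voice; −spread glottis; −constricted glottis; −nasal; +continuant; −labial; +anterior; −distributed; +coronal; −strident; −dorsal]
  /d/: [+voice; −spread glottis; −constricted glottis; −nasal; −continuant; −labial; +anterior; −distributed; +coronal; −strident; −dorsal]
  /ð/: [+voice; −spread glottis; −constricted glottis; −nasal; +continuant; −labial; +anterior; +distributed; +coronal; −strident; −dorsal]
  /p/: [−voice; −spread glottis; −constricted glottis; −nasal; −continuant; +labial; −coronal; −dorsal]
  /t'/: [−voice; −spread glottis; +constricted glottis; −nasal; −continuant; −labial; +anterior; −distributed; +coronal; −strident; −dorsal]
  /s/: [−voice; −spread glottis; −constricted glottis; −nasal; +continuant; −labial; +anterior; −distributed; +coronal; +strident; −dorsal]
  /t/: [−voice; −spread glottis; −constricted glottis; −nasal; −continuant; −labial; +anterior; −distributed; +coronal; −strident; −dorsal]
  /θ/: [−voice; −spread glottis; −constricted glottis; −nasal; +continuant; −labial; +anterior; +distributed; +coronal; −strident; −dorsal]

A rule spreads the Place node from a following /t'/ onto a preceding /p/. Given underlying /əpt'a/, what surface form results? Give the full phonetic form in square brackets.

[ətt'a]

The Place node dominates the terminals [labial], [anterior], [distributed], [coronal], [strident], [high], [back], [dorsal].
The target acquires /t'/'s values for everything under Place — [−labial], [+anterior], [−distributed], [+coronal], [−strident], [−dorsal] — while keeping its own [voice], [spread glottis], [constricted glottis], ….
This feature bundle is that of [t], so /əpt'a/ surfaces as [ətt'a].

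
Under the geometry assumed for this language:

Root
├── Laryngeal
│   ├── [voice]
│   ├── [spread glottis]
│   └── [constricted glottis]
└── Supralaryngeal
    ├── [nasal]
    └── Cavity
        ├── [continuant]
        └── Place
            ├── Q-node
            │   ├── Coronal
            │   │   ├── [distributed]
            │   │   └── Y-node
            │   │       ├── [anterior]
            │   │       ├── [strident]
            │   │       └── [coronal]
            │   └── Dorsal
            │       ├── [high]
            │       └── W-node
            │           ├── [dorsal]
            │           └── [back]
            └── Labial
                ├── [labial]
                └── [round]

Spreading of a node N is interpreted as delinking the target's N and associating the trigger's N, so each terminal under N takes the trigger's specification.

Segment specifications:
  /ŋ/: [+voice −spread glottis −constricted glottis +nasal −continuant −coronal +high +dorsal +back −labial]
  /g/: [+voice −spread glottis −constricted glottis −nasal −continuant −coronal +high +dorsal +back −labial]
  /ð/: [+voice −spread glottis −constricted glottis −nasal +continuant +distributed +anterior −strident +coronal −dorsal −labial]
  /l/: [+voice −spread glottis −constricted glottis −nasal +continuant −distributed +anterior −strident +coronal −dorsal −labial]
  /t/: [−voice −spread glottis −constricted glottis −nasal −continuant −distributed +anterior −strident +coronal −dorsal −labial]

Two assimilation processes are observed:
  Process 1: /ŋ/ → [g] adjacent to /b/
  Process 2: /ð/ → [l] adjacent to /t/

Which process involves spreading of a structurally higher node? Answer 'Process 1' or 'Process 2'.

Process 1: the feature that changes is [nasal]; the minimal node is [nasal] (depth 2).
In Process 2, [distributed] changes, so the minimal spreading node is [distributed] at depth 6.
Depth 2 < depth 6; Process 1 involves the structurally higher constituent [nasal].

Process 1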